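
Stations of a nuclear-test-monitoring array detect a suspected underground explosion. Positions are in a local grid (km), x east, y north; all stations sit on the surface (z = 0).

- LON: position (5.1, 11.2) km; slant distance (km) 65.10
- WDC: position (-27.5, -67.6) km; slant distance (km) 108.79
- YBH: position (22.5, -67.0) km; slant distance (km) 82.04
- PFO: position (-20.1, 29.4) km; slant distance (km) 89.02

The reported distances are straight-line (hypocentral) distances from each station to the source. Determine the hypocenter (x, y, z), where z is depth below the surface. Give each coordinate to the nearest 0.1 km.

Each station gives a sphere (x−x_i)² + (y−y_i)² + z² = d_i² (stations at z=0).
Subtracting the LON sphere from WDC and YBH: z² cancels, leaving linear equations in x and y:
-65.2 x − 157.6 y = -2422.69
34.8 x − 156.4 y = 2351.25
Solving: x ≈ 47.792, y ≈ -4.399 km (keep extra digits for the depth step; rounded: 47.8, -4.4).
Then from the LON sphere: z² = 65.10² − (x − 5.1)² − (y − 11.2)² with x = 47.792, y = -4.399, so z ≈ 46.606 ≈ 46.6 km.

x ≈ 47.8 km, y ≈ -4.4 km, depth ≈ 46.6 km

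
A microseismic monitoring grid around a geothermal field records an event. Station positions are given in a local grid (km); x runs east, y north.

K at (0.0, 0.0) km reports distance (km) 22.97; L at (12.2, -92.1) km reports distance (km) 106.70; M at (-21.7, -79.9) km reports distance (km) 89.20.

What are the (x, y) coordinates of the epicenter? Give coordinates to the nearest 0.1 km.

(-21.0, 9.3)

Circle about each station: x² + y² = 22.97²; (x − 12.2)² + (y + 92.1)² = 106.70²; (x + 21.7)² + (y + 79.9)² = 89.20².
Subtracting the K equation from the L and M equations removes the quadratic terms:
24.4 x − 184.2 y = -2226.02
-43.4 x − 159.8 y = -574.12
Solving the 2×2 system: x ≈ -21.0, y ≈ 9.3 km.
Check against K (with the unrounded x, y): √(x²+y²) = 22.98 ≈ 22.97 km. ✓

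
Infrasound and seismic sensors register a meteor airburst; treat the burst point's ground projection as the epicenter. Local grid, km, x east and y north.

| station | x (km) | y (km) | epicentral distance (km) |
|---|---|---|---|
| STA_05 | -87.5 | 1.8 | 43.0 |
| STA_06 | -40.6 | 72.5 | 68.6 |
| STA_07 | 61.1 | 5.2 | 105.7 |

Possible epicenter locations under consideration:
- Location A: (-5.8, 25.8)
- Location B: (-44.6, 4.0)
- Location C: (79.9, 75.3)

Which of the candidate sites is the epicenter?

Location B

For each candidate, compare |candidate − station| to the reported distance:
Location A: residuals STA_05 42.2, STA_06 10.4, STA_07 35.7 → max 42.2 km
Location B: residuals STA_05 0.0, STA_06 0.0, STA_07 0.0 → max 0.0 km
Location C: residuals STA_05 139.8, STA_06 51.9, STA_07 33.1 → max 139.8 km
Only Location B has all residuals ≈ 0.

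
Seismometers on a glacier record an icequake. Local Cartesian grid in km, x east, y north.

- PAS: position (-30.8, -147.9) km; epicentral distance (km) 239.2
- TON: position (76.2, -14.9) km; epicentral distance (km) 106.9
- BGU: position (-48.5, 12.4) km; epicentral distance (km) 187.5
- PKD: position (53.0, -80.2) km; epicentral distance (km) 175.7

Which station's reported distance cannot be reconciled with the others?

PAS

Solve using three stations at a time. Using TON, BGU, PKD (subtract circle equations pairwise → linear system) gives (x, y) ≈ (126.6, 79.3).
Distances from that point to each station vs reported:
  PAS: calculated 276.4 vs reported 239.2 → residual 37.2 km
  TON: calculated 106.8 vs reported 106.9 → residual 0.1 km
  BGU: calculated 187.5 vs reported 187.5 → residual 0.0 km
  PKD: calculated 175.7 vs reported 175.7 → residual 0.0 km
TON, BGU, PKD are mutually consistent (residuals ≈ 0); PAS is off by 37.2 km.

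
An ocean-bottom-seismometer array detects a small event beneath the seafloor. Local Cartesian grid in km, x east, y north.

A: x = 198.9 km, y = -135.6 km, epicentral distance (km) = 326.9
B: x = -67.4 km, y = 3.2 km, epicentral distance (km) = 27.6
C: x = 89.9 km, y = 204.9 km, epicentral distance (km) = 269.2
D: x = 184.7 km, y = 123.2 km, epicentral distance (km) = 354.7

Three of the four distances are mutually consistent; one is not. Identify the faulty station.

Solve using three stations at a time. Using A, B, C (subtract circle equations pairwise → linear system) gives (x, y) ≈ (-94.4, 8.7).
Distances from that point to each station vs reported:
  A: calculated 326.9 vs reported 326.9 → residual 0.0 km
  B: calculated 27.6 vs reported 27.6 → residual 0.0 km
  C: calculated 269.2 vs reported 269.2 → residual 0.0 km
  D: calculated 301.7 vs reported 354.7 → residual 53.0 km
A, B, C are mutually consistent (residuals ≈ 0); D is off by 53.0 km.

D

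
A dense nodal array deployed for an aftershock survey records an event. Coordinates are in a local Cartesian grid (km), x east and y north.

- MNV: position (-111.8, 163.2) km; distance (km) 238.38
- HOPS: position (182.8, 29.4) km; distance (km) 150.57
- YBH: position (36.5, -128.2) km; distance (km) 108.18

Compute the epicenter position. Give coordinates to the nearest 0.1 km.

Circle about each station: (x + 111.8)² + (y − 163.2)² = 238.38²; (x − 182.8)² + (y − 29.4)² = 150.57²; (x − 36.5)² + (y + 128.2)² = 108.18².
Subtracting the MNV equation from the HOPS and YBH equations removes the quadratic terms:
589.2 x − 267.6 y = 29300.42
296.6 x − 582.8 y = 23756.12
Solving the 2×2 system: x ≈ 40.6, y ≈ -20.1 km.

x ≈ 40.6 km, y ≈ -20.1 km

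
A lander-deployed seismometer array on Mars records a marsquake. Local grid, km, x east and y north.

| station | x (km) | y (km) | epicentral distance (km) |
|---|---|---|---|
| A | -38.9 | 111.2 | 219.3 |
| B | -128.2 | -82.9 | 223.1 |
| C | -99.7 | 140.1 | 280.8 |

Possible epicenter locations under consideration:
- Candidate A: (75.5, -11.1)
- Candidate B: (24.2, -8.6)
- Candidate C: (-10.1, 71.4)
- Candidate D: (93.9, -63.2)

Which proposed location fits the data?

For each candidate, compare |candidate − station| to the reported distance:
Candidate A: residuals A 51.8, B 7.1, C 49.4 → max 51.8 km
Candidate B: residuals A 83.9, B 53.6, C 87.2 → max 87.2 km
Candidate C: residuals A 170.2, B 28.8, C 167.9 → max 170.2 km
Candidate D: residuals A 0.1, B 0.1, C 0.1 → max 0.1 km
Only Candidate D has all residuals ≈ 0.

Candidate D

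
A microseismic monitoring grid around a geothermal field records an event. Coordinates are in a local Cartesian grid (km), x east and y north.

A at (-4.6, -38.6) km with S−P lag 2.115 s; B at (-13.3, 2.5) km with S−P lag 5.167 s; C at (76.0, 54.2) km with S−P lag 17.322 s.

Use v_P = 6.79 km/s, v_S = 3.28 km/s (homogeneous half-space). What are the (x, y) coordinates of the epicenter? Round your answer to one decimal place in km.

Distance from S−P lag: d = Δt · v_P v_S / (v_P − v_S) = Δt · (6.79·3.28)/(6.79−3.28) ≈ 6.3451·Δt.
So d_A = 13.42, d_B = 32.78, d_C = 109.91 km.
Circle about each station: (x + 4.6)² + (y + 38.6)² = 13.42²; (x + 13.3)² + (y − 2.5)² = 32.78²; (x − 76.0)² + (y − 54.2)² = 109.91².
Subtracting pairs of circle equations eliminates x²+y² and gives linear equations (the radical axes):
-17.4 x + 82.2 y = -2222.41
161.2 x + 185.6 y = -4697.59
Solving the 2×2 system: x ≈ 1.6, y ≈ -26.7 km.
Check against A (with the unrounded x, y): √((x + 4.6)²+(y + 38.6)²) = 13.42 ≈ 13.42 km. ✓

(1.6, -26.7)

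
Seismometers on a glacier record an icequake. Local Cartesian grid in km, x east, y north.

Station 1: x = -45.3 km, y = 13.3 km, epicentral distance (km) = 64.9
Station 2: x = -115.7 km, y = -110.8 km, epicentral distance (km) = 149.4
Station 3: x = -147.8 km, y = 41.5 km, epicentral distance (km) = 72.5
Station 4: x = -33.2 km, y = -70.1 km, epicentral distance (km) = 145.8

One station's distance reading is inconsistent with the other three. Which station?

Solve using three stations at a time. Using Station 1, Station 3, Station 4 (subtract circle equations pairwise → linear system) gives (x, y) ≈ (-80.3, 67.8).
Distances from that point to each station vs reported:
  Station 1: calculated 64.8 vs reported 64.9 → residual 0.1 km
  Station 2: calculated 182.1 vs reported 149.4 → residual 32.7 km
  Station 3: calculated 72.4 vs reported 72.5 → residual 0.1 km
  Station 4: calculated 145.8 vs reported 145.8 → residual 0.0 km
Station 1, Station 3, Station 4 are mutually consistent (residuals ≈ 0); Station 2 is off by 32.7 km.

Station 2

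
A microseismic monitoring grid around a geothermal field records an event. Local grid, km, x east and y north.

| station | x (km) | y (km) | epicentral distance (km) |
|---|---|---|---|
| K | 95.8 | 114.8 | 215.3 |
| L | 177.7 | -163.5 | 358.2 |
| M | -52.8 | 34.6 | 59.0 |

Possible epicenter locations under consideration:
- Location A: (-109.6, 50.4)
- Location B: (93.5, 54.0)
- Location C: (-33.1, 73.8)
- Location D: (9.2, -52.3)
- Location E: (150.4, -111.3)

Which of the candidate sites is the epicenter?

Location A

For each candidate, compare |candidate − station| to the reported distance:
Location A: residuals K 0.0, L 0.0, M 0.0 → max 0.0 km
Location B: residuals K 154.5, L 125.0, M 88.6 → max 154.5 km
Location C: residuals K 80.0, L 40.8, M 15.1 → max 80.0 km
Location D: residuals K 27.1, L 156.3, M 47.8 → max 156.3 km
Location E: residuals K 17.3, L 299.3, M 191.2 → max 299.3 km
Only Location A has all residuals ≈ 0.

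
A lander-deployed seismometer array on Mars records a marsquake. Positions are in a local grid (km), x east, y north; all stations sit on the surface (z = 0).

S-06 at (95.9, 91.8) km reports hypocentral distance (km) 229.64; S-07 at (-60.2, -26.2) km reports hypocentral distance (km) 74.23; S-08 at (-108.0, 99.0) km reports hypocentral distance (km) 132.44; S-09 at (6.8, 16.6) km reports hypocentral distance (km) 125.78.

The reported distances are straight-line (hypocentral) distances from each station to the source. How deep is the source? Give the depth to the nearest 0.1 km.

Each station gives a sphere (x−x_i)² + (y−y_i)² + z² = d_i² (stations at z=0).
Subtracting the S-06 sphere from S-07 and S-08: z² cancels, leaving linear equations in x and y:
-312.2 x − 236.0 y = 33910.87
-407.8 x + 14.4 y = 39035.13
Solving: x ≈ -96.297, y ≈ -16.301 km (keep extra digits for the depth step; rounded: -96.3, -16.3).
Then from the S-06 sphere: z² = 229.64² − (x − 95.9)² − (y − 91.8)² with x = -96.297, y = -16.301, so z ≈ 64.102 ≈ 64.1 km.
Check against S-09 (with the unrounded solution): distance 125.78 ≈ 125.78 km. ✓

depth ≈ 64.1 km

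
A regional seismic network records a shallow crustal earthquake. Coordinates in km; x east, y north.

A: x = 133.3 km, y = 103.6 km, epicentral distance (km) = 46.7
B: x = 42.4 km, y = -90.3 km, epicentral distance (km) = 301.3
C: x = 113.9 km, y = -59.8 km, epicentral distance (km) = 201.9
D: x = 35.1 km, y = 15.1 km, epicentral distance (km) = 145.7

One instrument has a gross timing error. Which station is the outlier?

B

Solve using three stations at a time. Using A, C, D (subtract circle equations pairwise → linear system) gives (x, y) ≈ (106.7, 142.0).
Distances from that point to each station vs reported:
  A: calculated 46.7 vs reported 46.7 → residual 0.0 km
  B: calculated 241.0 vs reported 301.3 → residual 60.3 km
  C: calculated 201.9 vs reported 201.9 → residual 0.0 km
  D: calculated 145.7 vs reported 145.7 → residual 0.0 km
A, C, D are mutually consistent (residuals ≈ 0); B is off by 60.3 km.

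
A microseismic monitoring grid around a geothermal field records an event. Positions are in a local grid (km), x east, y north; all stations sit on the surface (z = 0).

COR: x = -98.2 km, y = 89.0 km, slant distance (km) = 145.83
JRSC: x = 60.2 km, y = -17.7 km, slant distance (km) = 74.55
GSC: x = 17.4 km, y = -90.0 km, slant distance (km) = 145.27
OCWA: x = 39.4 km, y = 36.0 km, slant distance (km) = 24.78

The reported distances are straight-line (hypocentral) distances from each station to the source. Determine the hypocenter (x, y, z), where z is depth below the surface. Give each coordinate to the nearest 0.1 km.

x ≈ 41.6 km, y ≈ 52.0 km, depth ≈ 18.8 km

Each station gives a sphere (x−x_i)² + (y−y_i)² + z² = d_i² (stations at z=0).
Subtracting the COR sphere from JRSC and GSC: z² cancels, leaving linear equations in x and y:
316.8 x − 213.4 y = 2081.78
231.2 x − 358.0 y = -8998.46
Solving: x ≈ 41.600, y ≈ 52.001 km (keep extra digits for the depth step; rounded: 41.6, 52.0).
Then from the COR sphere: z² = 145.83² − (x + 98.2)² − (y − 89.0)² with x = 41.600, y = 52.001, so z ≈ 18.800 ≈ 18.8 km.
Check against OCWA (with the unrounded solution): distance 24.79 ≈ 24.78 km. ✓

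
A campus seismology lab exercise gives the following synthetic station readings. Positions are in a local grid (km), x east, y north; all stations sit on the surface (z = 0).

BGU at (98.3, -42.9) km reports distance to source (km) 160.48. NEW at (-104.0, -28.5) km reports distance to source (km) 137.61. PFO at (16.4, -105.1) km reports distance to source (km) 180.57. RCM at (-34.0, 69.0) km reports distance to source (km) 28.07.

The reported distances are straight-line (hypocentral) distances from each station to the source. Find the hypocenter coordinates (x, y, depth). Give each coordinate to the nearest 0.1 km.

Each station gives a sphere (x−x_i)² + (y−y_i)² + z² = d_i² (stations at z=0).
Subtracting the BGU sphere from NEW and PFO: z² cancels, leaving linear equations in x and y:
-404.6 x + 28.8 y = 6942.27
-163.8 x − 124.4 y = -7040.02
Solving: x ≈ -12.005, y ≈ 72.399 km (keep extra digits for the depth step; rounded: -12.0, 72.4).
Then from the BGU sphere: z² = 160.48² − (x − 98.3)² − (y + 42.9)² with x = -12.005, y = 72.399, so z ≈ 17.111 ≈ 17.1 km.

x ≈ -12.0 km, y ≈ 72.4 km, depth ≈ 17.1 km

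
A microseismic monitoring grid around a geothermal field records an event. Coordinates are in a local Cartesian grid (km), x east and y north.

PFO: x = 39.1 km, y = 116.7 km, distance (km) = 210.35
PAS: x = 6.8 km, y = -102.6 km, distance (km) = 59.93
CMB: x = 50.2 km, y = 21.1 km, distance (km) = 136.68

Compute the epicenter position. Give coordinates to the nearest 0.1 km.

(-46.6, -75.4)

Circle about each station: (x − 39.1)² + (y − 116.7)² = 210.35²; (x − 6.8)² + (y + 102.6)² = 59.93²; (x − 50.2)² + (y − 21.1)² = 136.68².
Subtracting the PFO equation from the PAS and CMB equations removes the quadratic terms:
-64.6 x − 438.6 y = 36080.82
22.2 x − 191.2 y = 13383.25
Solving the 2×2 system: x ≈ -46.6, y ≈ -75.4 km.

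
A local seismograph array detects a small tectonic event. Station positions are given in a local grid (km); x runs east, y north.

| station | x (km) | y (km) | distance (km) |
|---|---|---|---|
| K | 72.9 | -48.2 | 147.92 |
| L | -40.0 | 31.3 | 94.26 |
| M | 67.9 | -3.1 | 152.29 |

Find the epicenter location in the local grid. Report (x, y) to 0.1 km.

Circle about each station: (x − 72.9)² + (y + 48.2)² = 147.92²; (x + 40.0)² + (y − 31.3)² = 94.26²; (x − 67.9)² + (y + 3.1)² = 152.29².
Subtracting the K equation from the L and M equations removes the quadratic terms:
-225.8 x + 159.0 y = 7937.42
-10.0 x + 90.2 y = -4329.55
Solving the 2×2 system: x ≈ -74.8, y ≈ -56.3 km.

(-74.8, -56.3)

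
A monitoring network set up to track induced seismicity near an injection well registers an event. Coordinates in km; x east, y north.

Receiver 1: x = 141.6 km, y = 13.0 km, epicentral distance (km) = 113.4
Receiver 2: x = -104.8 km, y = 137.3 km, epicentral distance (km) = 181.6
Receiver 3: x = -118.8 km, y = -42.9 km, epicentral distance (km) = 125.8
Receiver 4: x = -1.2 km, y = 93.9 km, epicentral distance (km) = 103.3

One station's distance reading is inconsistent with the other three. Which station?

Receiver 1

Solve using three stations at a time. Using Receiver 2, Receiver 3, Receiver 4 (subtract circle equations pairwise → linear system) gives (x, y) ≈ (2.4, -9.3).
Distances from that point to each station vs reported:
  Receiver 1: calculated 141.0 vs reported 113.4 → residual 27.6 km
  Receiver 2: calculated 181.6 vs reported 181.6 → residual 0.0 km
  Receiver 3: calculated 125.7 vs reported 125.8 → residual 0.1 km
  Receiver 4: calculated 103.2 vs reported 103.3 → residual 0.1 km
Receiver 2, Receiver 3, Receiver 4 are mutually consistent (residuals ≈ 0); Receiver 1 is off by 27.6 km.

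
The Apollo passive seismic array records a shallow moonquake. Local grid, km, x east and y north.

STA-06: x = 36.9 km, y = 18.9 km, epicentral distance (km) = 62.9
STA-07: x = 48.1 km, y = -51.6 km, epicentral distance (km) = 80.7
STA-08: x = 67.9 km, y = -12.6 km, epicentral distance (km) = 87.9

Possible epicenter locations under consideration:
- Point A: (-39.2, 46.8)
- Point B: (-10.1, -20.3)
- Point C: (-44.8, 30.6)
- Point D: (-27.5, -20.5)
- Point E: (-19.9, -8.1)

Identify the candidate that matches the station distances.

Point E

For each candidate, compare |candidate − station| to the reported distance:
Point A: residuals STA-06 18.2, STA-07 50.8, STA-08 34.6 → max 50.8 km
Point B: residuals STA-06 1.7, STA-07 14.6, STA-08 9.5 → max 14.6 km
Point C: residuals STA-06 19.6, STA-07 43.3, STA-08 32.8 → max 43.3 km
Point D: residuals STA-06 12.6, STA-07 1.0, STA-08 7.8 → max 12.6 km
Point E: residuals STA-06 0.0, STA-07 0.0, STA-08 0.0 → max 0.0 km
Only Point E has all residuals ≈ 0.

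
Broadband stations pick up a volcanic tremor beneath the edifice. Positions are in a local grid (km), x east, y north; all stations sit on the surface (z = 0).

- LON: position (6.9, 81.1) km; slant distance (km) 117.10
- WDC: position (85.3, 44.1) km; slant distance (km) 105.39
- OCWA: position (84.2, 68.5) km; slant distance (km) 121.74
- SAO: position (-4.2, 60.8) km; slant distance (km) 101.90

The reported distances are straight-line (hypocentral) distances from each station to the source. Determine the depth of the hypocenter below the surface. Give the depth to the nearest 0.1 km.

z ≈ 52.1 km

Each station gives a sphere (x−x_i)² + (y−y_i)² + z² = d_i² (stations at z=0).
Subtracting the LON sphere from WDC and OCWA: z² cancels, leaving linear equations in x and y:
156.8 x − 74.0 y = 5201.44
154.6 x − 25.2 y = 4048.85
Solving: x ≈ 22.505, y ≈ -22.604 km (keep extra digits for the depth step; rounded: 22.5, -22.6).
Then from the LON sphere: z² = 117.10² − (x − 6.9)² − (y − 81.1)² with x = 22.505, y = -22.604, so z ≈ 52.100 ≈ 52.1 km.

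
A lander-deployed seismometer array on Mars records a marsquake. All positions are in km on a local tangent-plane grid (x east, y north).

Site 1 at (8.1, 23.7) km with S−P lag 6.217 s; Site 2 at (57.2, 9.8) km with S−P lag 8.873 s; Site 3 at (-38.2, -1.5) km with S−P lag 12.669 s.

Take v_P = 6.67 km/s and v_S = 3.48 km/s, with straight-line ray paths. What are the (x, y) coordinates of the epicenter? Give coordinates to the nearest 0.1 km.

Distance from S−P lag: d = Δt · v_P v_S / (v_P − v_S) = Δt · (6.67·3.48)/(6.67−3.48) ≈ 7.2764·Δt.
So d_Site 1 = 45.24, d_Site 2 = 64.56, d_Site 3 = 92.18 km.
Circle about each station: (x − 8.1)² + (y − 23.7)² = 45.24²; (x − 57.2)² + (y − 9.8)² = 64.56²; (x + 38.2)² + (y + 1.5)² = 92.18².
Subtracting pairs of circle equations eliminates x²+y² and gives linear equations (the radical axes):
98.2 x − 27.8 y = 619.24
-92.6 x − 50.4 y = -5616.30
Solving the 2×2 system: x ≈ 24.9, y ≈ 65.7 km.
Check against Site 1 (with the unrounded x, y): √((x − 8.1)²+(y − 23.7)²) = 45.22 ≈ 45.24 km. ✓

(24.9, 65.7)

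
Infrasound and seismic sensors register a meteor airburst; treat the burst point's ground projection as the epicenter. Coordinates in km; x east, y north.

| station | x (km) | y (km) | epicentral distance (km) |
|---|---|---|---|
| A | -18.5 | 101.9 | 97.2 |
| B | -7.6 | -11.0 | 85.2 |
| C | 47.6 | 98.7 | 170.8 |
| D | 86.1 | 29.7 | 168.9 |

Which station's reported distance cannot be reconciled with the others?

C

Solve using three stations at a time. Using A, B, D (subtract circle equations pairwise → linear system) gives (x, y) ≈ (-82.8, 29.0).
Distances from that point to each station vs reported:
  A: calculated 97.2 vs reported 97.2 → residual 0.0 km
  B: calculated 85.2 vs reported 85.2 → residual 0.0 km
  C: calculated 147.8 vs reported 170.8 → residual 23.0 km
  D: calculated 168.9 vs reported 168.9 → residual 0.0 km
A, B, D are mutually consistent (residuals ≈ 0); C is off by 23.0 km.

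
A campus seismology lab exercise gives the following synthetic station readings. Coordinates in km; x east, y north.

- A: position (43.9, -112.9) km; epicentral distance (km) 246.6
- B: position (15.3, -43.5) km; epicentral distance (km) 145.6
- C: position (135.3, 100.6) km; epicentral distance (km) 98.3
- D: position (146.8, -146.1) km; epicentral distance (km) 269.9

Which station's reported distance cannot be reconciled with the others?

A

Solve using three stations at a time. Using B, C, D (subtract circle equations pairwise → linear system) gives (x, y) ≈ (37.0, 100.5).
Distances from that point to each station vs reported:
  A: calculated 213.5 vs reported 246.6 → residual 33.1 km
  B: calculated 145.6 vs reported 145.6 → residual 0.0 km
  C: calculated 98.3 vs reported 98.3 → residual 0.0 km
  D: calculated 269.9 vs reported 269.9 → residual 0.0 km
B, C, D are mutually consistent (residuals ≈ 0); A is off by 33.1 km.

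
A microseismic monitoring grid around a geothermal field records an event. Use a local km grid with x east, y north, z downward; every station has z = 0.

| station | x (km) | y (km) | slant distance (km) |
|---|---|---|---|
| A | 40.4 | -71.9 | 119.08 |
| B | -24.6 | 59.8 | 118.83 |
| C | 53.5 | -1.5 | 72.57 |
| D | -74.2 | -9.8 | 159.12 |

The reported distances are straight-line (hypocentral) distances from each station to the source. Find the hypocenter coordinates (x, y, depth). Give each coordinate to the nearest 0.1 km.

(66.3, 23.0, 67.1)

Each station gives a sphere (x−x_i)² + (y−y_i)² + z² = d_i² (stations at z=0).
Subtracting the A sphere from B and C: z² cancels, leaving linear equations in x and y:
-130.0 x + 263.4 y = -2561.09
26.2 x + 140.8 y = 4976.37
Solving: x ≈ 66.311, y ≈ 23.004 km (keep extra digits for the depth step; rounded: 66.3, 23.0).
Then from the A sphere: z² = 119.08² − (x − 40.4)² − (y + 71.9)² with x = 66.311, y = 23.004, so z ≈ 67.096 ≈ 67.1 km.
Check against D (with the unrounded solution): distance 159.13 ≈ 159.12 km. ✓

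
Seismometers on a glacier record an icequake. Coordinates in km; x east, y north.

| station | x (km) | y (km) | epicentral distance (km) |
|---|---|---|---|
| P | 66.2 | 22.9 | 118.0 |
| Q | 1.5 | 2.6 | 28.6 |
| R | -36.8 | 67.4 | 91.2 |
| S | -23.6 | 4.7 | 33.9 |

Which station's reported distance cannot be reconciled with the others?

Solve using three stations at a time. Using P, R, S (subtract circle equations pairwise → linear system) gives (x, y) ≈ (-42.2, -23.6).
Distances from that point to each station vs reported:
  P: calculated 118.0 vs reported 118.0 → residual 0.0 km
  Q: calculated 51.0 vs reported 28.6 → residual 22.4 km
  R: calculated 91.2 vs reported 91.2 → residual 0.0 km
  S: calculated 33.9 vs reported 33.9 → residual 0.0 km
P, R, S are mutually consistent (residuals ≈ 0); Q is off by 22.4 km.

Q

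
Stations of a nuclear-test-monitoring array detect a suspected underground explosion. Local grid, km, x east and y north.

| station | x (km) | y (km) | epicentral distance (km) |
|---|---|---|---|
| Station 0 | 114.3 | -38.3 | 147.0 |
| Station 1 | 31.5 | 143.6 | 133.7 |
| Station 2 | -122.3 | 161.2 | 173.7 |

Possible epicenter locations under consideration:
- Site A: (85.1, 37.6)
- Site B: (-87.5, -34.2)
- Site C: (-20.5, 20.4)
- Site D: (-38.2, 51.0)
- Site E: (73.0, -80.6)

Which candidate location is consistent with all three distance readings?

Site C

For each candidate, compare |candidate − station| to the reported distance:
Site A: residuals Station 0 65.7, Station 1 14.9, Station 2 67.7 → max 67.7 km
Site B: residuals Station 0 54.8, Station 1 80.2, Station 2 24.8 → max 80.2 km
Site C: residuals Station 0 0.0, Station 1 0.0, Station 2 0.0 → max 0.0 km
Site D: residuals Station 0 29.7, Station 1 17.8, Station 2 35.1 → max 35.1 km
Site E: residuals Station 0 87.9, Station 1 94.3, Station 2 137.1 → max 137.1 km
Only Site C has all residuals ≈ 0.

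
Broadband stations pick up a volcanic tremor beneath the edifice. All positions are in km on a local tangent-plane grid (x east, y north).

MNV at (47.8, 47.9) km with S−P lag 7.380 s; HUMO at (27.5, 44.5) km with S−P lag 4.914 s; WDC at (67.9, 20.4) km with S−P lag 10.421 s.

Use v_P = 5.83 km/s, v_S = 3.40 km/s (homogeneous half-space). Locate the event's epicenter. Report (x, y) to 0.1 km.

Distance from S−P lag: d = Δt · v_P v_S / (v_P − v_S) = Δt · (5.83·3.40)/(5.83−3.40) ≈ 8.1572·Δt.
So d_MNV = 60.20, d_HUMO = 40.08, d_WDC = 85.01 km.
Circle about each station: (x − 47.8)² + (y − 47.9)² = 60.20²; (x − 27.5)² + (y − 44.5)² = 40.08²; (x − 67.9)² + (y − 20.4)² = 85.01².
Subtracting the MNV equation from the HUMO and WDC equations removes the quadratic terms:
-40.6 x − 6.8 y = 174.88
40.2 x − 55.0 y = -3155.34
Solving the 2×2 system: x ≈ -12.4, y ≈ 48.3 km.

(-12.4, 48.3)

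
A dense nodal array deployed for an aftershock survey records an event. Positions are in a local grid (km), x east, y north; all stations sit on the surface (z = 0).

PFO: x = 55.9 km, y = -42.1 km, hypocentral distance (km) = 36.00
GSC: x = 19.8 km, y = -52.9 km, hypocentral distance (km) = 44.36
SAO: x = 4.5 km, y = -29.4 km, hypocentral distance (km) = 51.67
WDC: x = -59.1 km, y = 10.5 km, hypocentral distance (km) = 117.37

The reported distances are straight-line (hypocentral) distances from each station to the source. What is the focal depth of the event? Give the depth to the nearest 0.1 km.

33.2 km

Each station gives a sphere (x−x_i)² + (y−y_i)² + z² = d_i² (stations at z=0).
Subtracting the PFO sphere from GSC and SAO: z² cancels, leaving linear equations in x and y:
-72.2 x − 21.6 y = -2378.58
-102.8 x + 25.4 y = -5386.40
Solving: x ≈ 43.598, y ≈ -35.611 km (keep extra digits for the depth step; rounded: 43.6, -35.6).
Then from the PFO sphere: z² = 36.00² − (x − 55.9)² − (y + 42.1)² with x = 43.598, y = -35.611, so z ≈ 33.205 ≈ 33.2 km.
Check against WDC (with the unrounded solution): distance 117.37 ≈ 117.37 km. ✓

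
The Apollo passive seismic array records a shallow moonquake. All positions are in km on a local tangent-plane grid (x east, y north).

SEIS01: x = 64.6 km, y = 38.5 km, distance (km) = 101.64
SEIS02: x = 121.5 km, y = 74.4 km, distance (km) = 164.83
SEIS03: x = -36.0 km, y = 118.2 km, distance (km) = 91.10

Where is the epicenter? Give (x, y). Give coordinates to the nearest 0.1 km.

Circle about each station: (x − 64.6)² + (y − 38.5)² = 101.64²; (x − 121.5)² + (y − 74.4)² = 164.83²; (x + 36.0)² + (y − 118.2)² = 91.10².
Subtracting pairs of circle equations eliminates x²+y² and gives linear equations (the radical axes):
113.8 x + 71.8 y = -2196.04
-201.2 x + 159.4 y = 11643.31
Solving the 2×2 system: x ≈ -36.4, y ≈ 27.1 km.

x ≈ -36.4 km, y ≈ 27.1 km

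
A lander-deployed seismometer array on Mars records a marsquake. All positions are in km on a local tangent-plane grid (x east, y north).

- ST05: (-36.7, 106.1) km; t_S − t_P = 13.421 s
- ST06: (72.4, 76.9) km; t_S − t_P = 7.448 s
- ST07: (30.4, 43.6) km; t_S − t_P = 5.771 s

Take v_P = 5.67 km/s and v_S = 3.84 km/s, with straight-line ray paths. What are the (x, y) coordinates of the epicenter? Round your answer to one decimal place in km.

Distance from S−P lag: d = Δt · v_P v_S / (v_P − v_S) = Δt · (5.67·3.84)/(5.67−3.84) ≈ 11.8977·Δt.
So d_ST05 = 159.68, d_ST06 = 88.61, d_ST07 = 68.66 km.
Circle about each station: (x + 36.7)² + (y − 106.1)² = 159.68²; (x − 72.4)² + (y − 76.9)² = 88.61²; (x − 30.4)² + (y − 43.6)² = 68.66².
Subtracting pairs of circle equations eliminates x²+y² and gives linear equations (the radical axes):
218.2 x − 58.4 y = 16197.24
134.2 x − 125.0 y = 11004.53
Solving the 2×2 system: x ≈ 71.1, y ≈ -11.7 km.

71.1 km east, -11.7 km north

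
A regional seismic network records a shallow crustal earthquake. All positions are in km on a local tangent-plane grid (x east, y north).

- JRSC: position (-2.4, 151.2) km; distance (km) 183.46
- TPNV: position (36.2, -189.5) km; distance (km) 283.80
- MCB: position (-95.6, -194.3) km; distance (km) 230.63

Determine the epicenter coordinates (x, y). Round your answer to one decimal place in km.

Circle about each station: (x + 2.4)² + (y − 151.2)² = 183.46²; (x − 36.2)² + (y + 189.5)² = 283.80²; (x + 95.6)² + (y + 194.3)² = 230.63².
Subtracting the JRSC equation from the TPNV and MCB equations removes the quadratic terms:
77.2 x − 681.4 y = -32531.38
-186.4 x − 691.0 y = 4492.02
Solving the 2×2 system: x ≈ -141.6, y ≈ 31.7 km.

x ≈ -141.6 km, y ≈ 31.7 km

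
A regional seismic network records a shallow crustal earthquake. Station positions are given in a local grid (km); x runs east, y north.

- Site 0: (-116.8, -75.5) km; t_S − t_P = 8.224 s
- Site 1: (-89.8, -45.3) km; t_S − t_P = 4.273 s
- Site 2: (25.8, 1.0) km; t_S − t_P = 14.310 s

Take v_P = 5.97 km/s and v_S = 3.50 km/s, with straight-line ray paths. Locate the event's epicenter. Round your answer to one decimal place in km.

Distance from S−P lag: d = Δt · v_P v_S / (v_P − v_S) = Δt · (5.97·3.50)/(5.97−3.50) ≈ 8.4595·Δt.
So d_Site 0 = 69.57, d_Site 1 = 36.15, d_Site 2 = 121.06 km.
Circle about each station: (x + 116.8)² + (y + 75.5)² = 69.57²; (x + 89.8)² + (y + 45.3)² = 36.15²; (x − 25.8)² + (y − 1.0)² = 121.06².
Subtracting pairs of circle equations eliminates x²+y² and gives linear equations (the radical axes):
54.0 x + 60.4 y = -5693.20
285.2 x + 153.0 y = -28491.39
Solving the 2×2 system: x ≈ -94.8, y ≈ -9.5 km.

x ≈ -94.8 km, y ≈ -9.5 km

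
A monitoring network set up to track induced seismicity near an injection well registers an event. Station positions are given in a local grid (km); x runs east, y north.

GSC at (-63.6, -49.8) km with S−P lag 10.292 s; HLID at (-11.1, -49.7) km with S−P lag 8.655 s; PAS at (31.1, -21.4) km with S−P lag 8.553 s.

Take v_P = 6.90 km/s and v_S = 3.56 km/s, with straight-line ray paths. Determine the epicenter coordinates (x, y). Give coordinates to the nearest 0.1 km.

Distance from S−P lag: d = Δt · v_P v_S / (v_P − v_S) = Δt · (6.90·3.56)/(6.90−3.56) ≈ 7.3545·Δt.
So d_GSC = 75.69, d_HLID = 63.65, d_PAS = 62.90 km.
Circle about each station: (x + 63.6)² + (y + 49.8)² = 75.69²; (x + 11.1)² + (y + 49.7)² = 63.65²; (x − 31.1)² + (y + 21.4)² = 62.90².
Subtracting the GSC equation from the HLID and PAS equations removes the quadratic terms:
105.0 x + 0.2 y = -2254.05
189.4 x + 56.8 y = -3327.26
Solving the 2×2 system: x ≈ -21.5, y ≈ 13.1 km.

x ≈ -21.5 km, y ≈ 13.1 km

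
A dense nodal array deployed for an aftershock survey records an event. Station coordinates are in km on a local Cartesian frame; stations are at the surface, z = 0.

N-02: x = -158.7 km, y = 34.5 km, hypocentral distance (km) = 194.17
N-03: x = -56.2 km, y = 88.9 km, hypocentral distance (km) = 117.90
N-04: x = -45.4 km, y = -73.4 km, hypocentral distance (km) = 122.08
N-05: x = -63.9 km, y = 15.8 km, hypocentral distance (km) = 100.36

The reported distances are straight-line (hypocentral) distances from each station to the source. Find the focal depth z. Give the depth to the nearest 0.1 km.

Each station gives a sphere (x−x_i)² + (y−y_i)² + z² = d_i² (stations at z=0).
Subtracting the N-02 sphere from N-03 and N-04: z² cancels, leaving linear equations in x and y:
205.0 x + 108.8 y = 8487.29
226.6 x − 215.8 y = 3871.24
Solving: x ≈ 32.699, y ≈ 16.397 km (keep extra digits for the depth step; rounded: 32.7, 16.4).
Then from the N-02 sphere: z² = 194.17² − (x + 158.7)² − (y − 34.5)² with x = 32.699, y = 16.397, so z ≈ 27.216 ≈ 27.2 km.

z ≈ 27.2 km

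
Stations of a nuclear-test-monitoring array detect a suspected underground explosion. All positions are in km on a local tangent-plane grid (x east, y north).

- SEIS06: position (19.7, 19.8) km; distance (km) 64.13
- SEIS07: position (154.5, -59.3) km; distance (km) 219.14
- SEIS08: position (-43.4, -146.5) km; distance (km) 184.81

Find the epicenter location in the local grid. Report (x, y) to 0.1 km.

-41.7 km east, 38.3 km north

Circle about each station: (x − 19.7)² + (y − 19.8)² = 64.13²; (x − 154.5)² + (y + 59.3)² = 219.14²; (x + 43.4)² + (y + 146.5)² = 184.81².
Subtracting the SEIS06 equation from the SEIS07 and SEIS08 equations removes the quadratic terms:
269.6 x − 158.2 y = -17303.07
-126.2 x − 332.6 y = -7476.40
Solving the 2×2 system: x ≈ -41.7, y ≈ 38.3 km.
Check against SEIS06 (with the unrounded x, y): √((x − 19.7)²+(y − 19.8)²) = 64.13 ≈ 64.13 km. ✓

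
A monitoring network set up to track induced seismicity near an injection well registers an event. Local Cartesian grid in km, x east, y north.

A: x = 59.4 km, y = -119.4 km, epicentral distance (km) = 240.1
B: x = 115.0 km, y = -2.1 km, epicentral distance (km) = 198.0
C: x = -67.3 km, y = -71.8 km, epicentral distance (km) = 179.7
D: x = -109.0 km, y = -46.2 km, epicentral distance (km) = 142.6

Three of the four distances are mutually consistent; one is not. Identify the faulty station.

C

Solve using three stations at a time. Using A, B, D (subtract circle equations pairwise → linear system) gives (x, y) ≈ (-61.2, 88.2).
Distances from that point to each station vs reported:
  A: calculated 240.1 vs reported 240.1 → residual 0.0 km
  B: calculated 198.0 vs reported 198.0 → residual 0.0 km
  C: calculated 160.1 vs reported 179.7 → residual 19.6 km
  D: calculated 142.7 vs reported 142.6 → residual 0.1 km
A, B, D are mutually consistent (residuals ≈ 0); C is off by 19.6 km.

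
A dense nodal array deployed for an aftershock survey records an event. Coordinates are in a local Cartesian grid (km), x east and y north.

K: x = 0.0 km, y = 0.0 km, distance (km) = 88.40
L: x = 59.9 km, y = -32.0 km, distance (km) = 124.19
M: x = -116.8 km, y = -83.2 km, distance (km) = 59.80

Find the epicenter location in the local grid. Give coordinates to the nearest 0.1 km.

(-59.8, -65.1)

Circle about each station: x² + y² = 88.40²; (x − 59.9)² + (y + 32.0)² = 124.19²; (x + 116.8)² + (y + 83.2)² = 59.80².
Subtracting pairs of circle equations eliminates x²+y² and gives linear equations (the radical axes):
119.8 x − 64.0 y = -2996.59
-233.6 x − 166.4 y = 24803.00
Solving the 2×2 system: x ≈ -59.8, y ≈ -65.1 km.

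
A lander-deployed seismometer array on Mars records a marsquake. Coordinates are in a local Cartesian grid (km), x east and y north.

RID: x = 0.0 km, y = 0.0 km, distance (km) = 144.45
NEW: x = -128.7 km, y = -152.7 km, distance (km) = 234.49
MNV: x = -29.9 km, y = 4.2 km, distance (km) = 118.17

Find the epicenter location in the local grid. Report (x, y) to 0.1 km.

Circle about each station: x² + y² = 144.45²; (x + 128.7)² + (y + 152.7)² = 234.49²; (x + 29.9)² + (y − 4.2)² = 118.17².
Subtracting pairs of circle equations eliminates x²+y² and gives linear equations (the radical axes):
-257.4 x − 305.4 y = 5761.22
-59.8 x + 8.4 y = 7813.30
Solving the 2×2 system: x ≈ -119.2, y ≈ 81.6 km.
Check against RID (with the unrounded x, y): √(x²+y²) = 144.45 ≈ 144.45 km. ✓

(-119.2, 81.6)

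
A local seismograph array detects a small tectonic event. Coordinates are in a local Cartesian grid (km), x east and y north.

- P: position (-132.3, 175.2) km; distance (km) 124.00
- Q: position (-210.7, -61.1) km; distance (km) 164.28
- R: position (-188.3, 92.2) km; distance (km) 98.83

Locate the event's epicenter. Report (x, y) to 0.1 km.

-96.1 km east, 56.6 km north

Circle about each station: (x + 132.3)² + (y − 175.2)² = 124.00²; (x + 210.7)² + (y + 61.1)² = 164.28²; (x + 188.3)² + (y − 92.2)² = 98.83².
Subtracting the P equation from the Q and R equations removes the quadratic terms:
-156.8 x − 472.6 y = -11682.55
-112.0 x − 166.0 y = 1368.03
Solving the 2×2 system: x ≈ -96.1, y ≈ 56.6 km.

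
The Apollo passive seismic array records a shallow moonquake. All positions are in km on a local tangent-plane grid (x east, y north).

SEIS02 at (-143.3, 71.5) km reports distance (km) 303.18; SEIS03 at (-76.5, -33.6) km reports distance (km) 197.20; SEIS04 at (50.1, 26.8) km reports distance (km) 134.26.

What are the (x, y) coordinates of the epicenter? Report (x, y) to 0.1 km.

Circle about each station: (x + 143.3)² + (y − 71.5)² = 303.18²; (x + 76.5)² + (y + 33.6)² = 197.20²; (x − 50.1)² + (y − 26.8)² = 134.26².
Subtracting the SEIS02 equation from the SEIS03 and SEIS04 equations removes the quadratic terms:
133.6 x − 210.2 y = 34364.34
386.8 x − 89.4 y = 51473.47
Solving the 2×2 system: x ≈ 111.7, y ≈ -92.5 km.
Check against SEIS02 (with the unrounded x, y): √((x + 143.3)²+(y − 71.5)²) = 303.18 ≈ 303.18 km. ✓

111.7 km east, -92.5 km north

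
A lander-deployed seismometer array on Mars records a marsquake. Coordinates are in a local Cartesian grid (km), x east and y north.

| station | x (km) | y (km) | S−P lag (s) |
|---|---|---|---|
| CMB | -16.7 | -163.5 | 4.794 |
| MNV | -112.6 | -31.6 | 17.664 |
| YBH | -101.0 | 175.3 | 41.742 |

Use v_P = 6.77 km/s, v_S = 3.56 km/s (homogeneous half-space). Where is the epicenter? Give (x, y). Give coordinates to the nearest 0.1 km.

Distance from S−P lag: d = Δt · v_P v_S / (v_P − v_S) = Δt · (6.77·3.56)/(6.77−3.56) ≈ 7.5082·Δt.
So d_CMB = 35.99, d_MNV = 132.62, d_YBH = 313.41 km.
Circle about each station: (x + 16.7)² + (y + 163.5)² = 35.99²; (x + 112.6)² + (y + 31.6)² = 132.62²; (x + 101.0)² + (y − 175.3)² = 313.41².
Subtracting pairs of circle equations eliminates x²+y² and gives linear equations (the radical axes):
-191.8 x + 263.8 y = -29626.60
-168.6 x + 677.6 y = -83010.60
Solving the 2×2 system: x ≈ -21.3, y ≈ -127.8 km.
Check against CMB (with the unrounded x, y): √((x + 16.7)²+(y + 163.5)²) = 35.99 ≈ 35.99 km. ✓

-21.3 km east, -127.8 km north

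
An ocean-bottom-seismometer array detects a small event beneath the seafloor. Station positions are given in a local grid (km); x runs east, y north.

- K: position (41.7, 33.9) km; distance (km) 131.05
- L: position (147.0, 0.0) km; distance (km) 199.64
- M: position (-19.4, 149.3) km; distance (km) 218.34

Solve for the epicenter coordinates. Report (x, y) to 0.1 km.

Circle about each station: (x − 41.7)² + (y − 33.9)² = 131.05²; (x − 147.0)² + y² = 199.64²; (x + 19.4)² + (y − 149.3)² = 218.34².
Subtracting pairs of circle equations eliminates x²+y² and gives linear equations (the radical axes):
210.6 x − 67.8 y = -3961.13
-122.2 x + 230.8 y = -10719.50
Solving the 2×2 system: x ≈ -40.7, y ≈ -68.0 km.
Check against K (with the unrounded x, y): √((x − 41.7)²+(y − 33.9)²) = 131.04 ≈ 131.05 km. ✓

-40.7 km east, -68.0 km north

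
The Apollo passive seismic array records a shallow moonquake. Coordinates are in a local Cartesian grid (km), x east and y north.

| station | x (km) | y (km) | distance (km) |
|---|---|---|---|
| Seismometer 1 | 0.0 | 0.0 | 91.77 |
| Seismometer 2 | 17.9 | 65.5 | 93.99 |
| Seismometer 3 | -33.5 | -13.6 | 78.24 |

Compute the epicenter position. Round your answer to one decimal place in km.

x ≈ -75.2 km, y ≈ 52.6 km

Circle about each station: x² + y² = 91.77²; (x − 17.9)² + (y − 65.5)² = 93.99²; (x + 33.5)² + (y + 13.6)² = 78.24².
Subtracting pairs of circle equations eliminates x²+y² and gives linear equations (the radical axes):
35.8 x + 131.0 y = 4198.27
-67.0 x − 27.2 y = 3607.45
Solving the 2×2 system: x ≈ -75.2, y ≈ 52.6 km.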